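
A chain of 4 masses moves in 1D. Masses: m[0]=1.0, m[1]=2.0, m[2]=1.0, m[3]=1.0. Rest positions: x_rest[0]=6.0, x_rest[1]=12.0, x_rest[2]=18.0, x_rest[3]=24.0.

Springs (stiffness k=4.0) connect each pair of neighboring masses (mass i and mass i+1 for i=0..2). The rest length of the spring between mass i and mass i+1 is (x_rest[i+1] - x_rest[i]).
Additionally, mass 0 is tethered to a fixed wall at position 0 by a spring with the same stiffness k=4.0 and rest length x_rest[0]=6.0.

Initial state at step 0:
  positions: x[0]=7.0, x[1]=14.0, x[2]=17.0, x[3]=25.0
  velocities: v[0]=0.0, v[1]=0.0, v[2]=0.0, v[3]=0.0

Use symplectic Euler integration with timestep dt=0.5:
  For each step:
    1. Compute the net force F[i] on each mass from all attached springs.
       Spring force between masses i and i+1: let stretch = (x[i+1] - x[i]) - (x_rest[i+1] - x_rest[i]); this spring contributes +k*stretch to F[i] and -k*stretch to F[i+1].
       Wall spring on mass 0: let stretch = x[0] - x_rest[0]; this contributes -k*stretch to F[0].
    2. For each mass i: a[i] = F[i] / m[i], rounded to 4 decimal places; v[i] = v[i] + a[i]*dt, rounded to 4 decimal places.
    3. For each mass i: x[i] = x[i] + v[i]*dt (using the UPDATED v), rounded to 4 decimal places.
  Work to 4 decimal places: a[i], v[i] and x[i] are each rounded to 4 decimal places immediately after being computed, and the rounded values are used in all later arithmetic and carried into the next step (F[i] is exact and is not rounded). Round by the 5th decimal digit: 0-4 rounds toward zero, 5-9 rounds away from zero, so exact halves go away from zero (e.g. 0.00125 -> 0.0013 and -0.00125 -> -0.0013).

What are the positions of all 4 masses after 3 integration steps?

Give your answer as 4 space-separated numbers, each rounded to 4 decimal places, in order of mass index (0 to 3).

Step 0: x=[7.0000 14.0000 17.0000 25.0000] v=[0.0000 0.0000 0.0000 0.0000]
Step 1: x=[7.0000 12.0000 22.0000 23.0000] v=[0.0000 -4.0000 10.0000 -4.0000]
Step 2: x=[5.0000 12.5000 18.0000 26.0000] v=[-4.0000 1.0000 -8.0000 6.0000]
Step 3: x=[5.5000 12.0000 16.5000 27.0000] v=[1.0000 -1.0000 -3.0000 2.0000]

Answer: 5.5000 12.0000 16.5000 27.0000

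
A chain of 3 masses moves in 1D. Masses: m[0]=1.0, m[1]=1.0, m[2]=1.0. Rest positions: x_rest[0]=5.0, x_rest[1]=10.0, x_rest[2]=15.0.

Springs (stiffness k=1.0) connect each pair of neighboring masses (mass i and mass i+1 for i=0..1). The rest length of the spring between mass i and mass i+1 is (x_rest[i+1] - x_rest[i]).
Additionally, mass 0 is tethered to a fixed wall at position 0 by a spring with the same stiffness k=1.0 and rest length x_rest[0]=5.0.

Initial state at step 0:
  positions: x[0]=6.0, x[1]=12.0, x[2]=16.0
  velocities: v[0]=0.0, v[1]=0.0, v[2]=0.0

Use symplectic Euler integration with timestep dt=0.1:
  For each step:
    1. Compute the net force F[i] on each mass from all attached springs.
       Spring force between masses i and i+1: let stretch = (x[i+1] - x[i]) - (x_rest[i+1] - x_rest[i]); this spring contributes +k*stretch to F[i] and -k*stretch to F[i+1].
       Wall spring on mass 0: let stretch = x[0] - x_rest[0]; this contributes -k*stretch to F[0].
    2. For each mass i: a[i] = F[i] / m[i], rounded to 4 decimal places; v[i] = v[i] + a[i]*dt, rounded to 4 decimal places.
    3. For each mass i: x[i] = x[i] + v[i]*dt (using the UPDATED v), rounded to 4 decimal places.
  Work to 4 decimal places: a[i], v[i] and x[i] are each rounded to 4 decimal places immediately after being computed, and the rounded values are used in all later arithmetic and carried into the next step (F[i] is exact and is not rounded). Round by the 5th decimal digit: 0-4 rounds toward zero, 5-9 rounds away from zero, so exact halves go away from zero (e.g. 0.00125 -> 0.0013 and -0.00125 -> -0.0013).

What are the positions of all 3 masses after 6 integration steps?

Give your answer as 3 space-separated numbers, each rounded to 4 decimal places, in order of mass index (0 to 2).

Step 0: x=[6.0000 12.0000 16.0000] v=[0.0000 0.0000 0.0000]
Step 1: x=[6.0000 11.9800 16.0100] v=[0.0000 -0.2000 0.1000]
Step 2: x=[5.9998 11.9405 16.0297] v=[-0.0020 -0.3950 0.1970]
Step 3: x=[5.9990 11.8825 16.0585] v=[-0.0079 -0.5802 0.2881]
Step 4: x=[5.9971 11.8074 16.0956] v=[-0.0195 -0.7510 0.3705]
Step 5: x=[5.9933 11.7171 16.1398] v=[-0.0382 -0.9032 0.4417]
Step 6: x=[5.9868 11.6138 16.1897] v=[-0.0652 -1.0333 0.4994]

Answer: 5.9868 11.6138 16.1897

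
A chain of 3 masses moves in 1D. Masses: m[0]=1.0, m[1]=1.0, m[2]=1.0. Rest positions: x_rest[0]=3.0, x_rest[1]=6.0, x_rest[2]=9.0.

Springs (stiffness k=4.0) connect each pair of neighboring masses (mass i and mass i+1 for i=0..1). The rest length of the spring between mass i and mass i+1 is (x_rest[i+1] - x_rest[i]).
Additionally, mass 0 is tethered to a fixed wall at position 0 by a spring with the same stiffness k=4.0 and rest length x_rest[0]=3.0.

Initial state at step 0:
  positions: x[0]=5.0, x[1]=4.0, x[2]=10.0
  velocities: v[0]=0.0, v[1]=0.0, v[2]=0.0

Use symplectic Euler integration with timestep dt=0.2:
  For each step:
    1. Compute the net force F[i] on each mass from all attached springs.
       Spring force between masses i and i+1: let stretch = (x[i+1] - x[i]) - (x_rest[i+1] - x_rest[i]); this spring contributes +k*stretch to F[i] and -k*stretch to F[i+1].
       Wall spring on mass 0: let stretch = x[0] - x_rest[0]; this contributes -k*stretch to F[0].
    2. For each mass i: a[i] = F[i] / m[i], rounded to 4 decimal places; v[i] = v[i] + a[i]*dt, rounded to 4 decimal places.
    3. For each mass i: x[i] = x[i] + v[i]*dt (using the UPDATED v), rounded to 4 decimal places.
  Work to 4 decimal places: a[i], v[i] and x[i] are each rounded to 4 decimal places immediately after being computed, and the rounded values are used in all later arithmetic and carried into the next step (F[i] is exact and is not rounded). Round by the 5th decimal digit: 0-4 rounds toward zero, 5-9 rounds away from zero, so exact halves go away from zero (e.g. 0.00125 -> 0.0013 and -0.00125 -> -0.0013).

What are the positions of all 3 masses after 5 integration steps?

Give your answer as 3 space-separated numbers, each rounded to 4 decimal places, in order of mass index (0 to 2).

Step 0: x=[5.0000 4.0000 10.0000] v=[0.0000 0.0000 0.0000]
Step 1: x=[4.0400 5.1200 9.5200] v=[-4.8000 5.6000 -2.4000]
Step 2: x=[2.6064 6.7712 8.8160] v=[-7.1680 8.2560 -3.5200]
Step 3: x=[1.4221 8.0832 8.2648] v=[-5.9213 6.5600 -2.7558]
Step 4: x=[1.0761 8.3585 8.1646] v=[-1.7301 1.3764 -0.5011]
Step 5: x=[1.7231 7.4376 8.5754] v=[3.2349 -4.6046 2.0540]

Answer: 1.7231 7.4376 8.5754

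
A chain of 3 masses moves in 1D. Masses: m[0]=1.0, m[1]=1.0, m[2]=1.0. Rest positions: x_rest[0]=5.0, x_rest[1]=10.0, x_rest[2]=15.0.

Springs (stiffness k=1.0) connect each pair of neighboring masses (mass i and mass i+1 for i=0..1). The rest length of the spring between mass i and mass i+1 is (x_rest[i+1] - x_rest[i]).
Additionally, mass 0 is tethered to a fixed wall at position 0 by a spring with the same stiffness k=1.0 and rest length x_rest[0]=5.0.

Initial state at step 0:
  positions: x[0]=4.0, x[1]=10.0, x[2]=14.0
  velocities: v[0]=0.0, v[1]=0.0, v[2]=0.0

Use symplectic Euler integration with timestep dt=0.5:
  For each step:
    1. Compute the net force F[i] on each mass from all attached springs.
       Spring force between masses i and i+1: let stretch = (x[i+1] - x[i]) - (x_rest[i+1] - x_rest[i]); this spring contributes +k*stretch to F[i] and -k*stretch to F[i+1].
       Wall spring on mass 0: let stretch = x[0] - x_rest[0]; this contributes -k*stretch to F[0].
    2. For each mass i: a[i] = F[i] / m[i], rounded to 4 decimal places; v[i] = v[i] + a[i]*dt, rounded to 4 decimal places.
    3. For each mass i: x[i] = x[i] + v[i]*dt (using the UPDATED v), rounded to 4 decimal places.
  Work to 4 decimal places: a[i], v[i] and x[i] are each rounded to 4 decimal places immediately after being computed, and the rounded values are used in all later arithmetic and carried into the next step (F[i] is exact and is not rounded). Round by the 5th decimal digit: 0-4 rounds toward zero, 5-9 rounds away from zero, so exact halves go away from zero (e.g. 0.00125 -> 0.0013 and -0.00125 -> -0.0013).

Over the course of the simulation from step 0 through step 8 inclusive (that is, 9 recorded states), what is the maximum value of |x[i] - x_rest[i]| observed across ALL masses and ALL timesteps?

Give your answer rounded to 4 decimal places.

Step 0: x=[4.0000 10.0000 14.0000] v=[0.0000 0.0000 0.0000]
Step 1: x=[4.5000 9.5000 14.2500] v=[1.0000 -1.0000 0.5000]
Step 2: x=[5.1250 8.9375 14.5625] v=[1.2500 -1.1250 0.6250]
Step 3: x=[5.4219 8.8281 14.7188] v=[0.5938 -0.2188 0.3125]
Step 4: x=[5.2149 9.3399 14.6524] v=[-0.4141 1.0235 -0.1329]
Step 5: x=[4.7354 10.1486 14.5078] v=[-0.9591 1.6173 -0.2892]
Step 6: x=[4.4253 10.6938 14.5234] v=[-0.6202 1.0903 0.0312]
Step 7: x=[4.5760 10.6292 14.8316] v=[0.3014 -0.1292 0.6164]
Step 8: x=[5.0960 10.1019 15.3392] v=[1.0400 -1.0546 1.0152]
Max displacement = 1.1719

Answer: 1.1719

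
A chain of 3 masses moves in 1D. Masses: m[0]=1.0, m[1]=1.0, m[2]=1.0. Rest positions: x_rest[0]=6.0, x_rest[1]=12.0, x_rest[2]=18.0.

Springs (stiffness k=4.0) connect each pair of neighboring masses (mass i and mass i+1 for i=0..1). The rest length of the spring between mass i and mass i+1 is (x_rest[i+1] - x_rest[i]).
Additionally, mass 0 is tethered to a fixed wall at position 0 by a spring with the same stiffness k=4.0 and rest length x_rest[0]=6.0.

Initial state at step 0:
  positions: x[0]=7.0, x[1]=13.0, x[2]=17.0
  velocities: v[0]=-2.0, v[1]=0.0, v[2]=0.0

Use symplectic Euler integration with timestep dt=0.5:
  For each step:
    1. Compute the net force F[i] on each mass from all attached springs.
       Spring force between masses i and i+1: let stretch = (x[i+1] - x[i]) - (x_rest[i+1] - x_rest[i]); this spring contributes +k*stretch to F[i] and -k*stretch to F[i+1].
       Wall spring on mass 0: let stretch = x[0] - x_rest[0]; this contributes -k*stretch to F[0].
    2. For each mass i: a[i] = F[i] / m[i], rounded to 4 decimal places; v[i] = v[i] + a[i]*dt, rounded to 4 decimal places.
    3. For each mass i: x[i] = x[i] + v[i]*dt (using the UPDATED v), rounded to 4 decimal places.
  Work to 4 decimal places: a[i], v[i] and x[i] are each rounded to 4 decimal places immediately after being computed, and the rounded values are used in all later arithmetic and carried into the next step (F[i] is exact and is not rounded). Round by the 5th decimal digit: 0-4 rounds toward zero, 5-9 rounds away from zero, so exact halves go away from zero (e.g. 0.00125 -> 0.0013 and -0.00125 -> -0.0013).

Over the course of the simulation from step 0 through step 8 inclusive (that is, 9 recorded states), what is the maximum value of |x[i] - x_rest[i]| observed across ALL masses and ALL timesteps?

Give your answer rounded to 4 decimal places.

Step 0: x=[7.0000 13.0000 17.0000] v=[-2.0000 0.0000 0.0000]
Step 1: x=[5.0000 11.0000 19.0000] v=[-4.0000 -4.0000 4.0000]
Step 2: x=[4.0000 11.0000 19.0000] v=[-2.0000 0.0000 0.0000]
Step 3: x=[6.0000 12.0000 17.0000] v=[4.0000 2.0000 -4.0000]
Step 4: x=[8.0000 12.0000 16.0000] v=[4.0000 0.0000 -2.0000]
Step 5: x=[6.0000 12.0000 17.0000] v=[-4.0000 0.0000 2.0000]
Step 6: x=[4.0000 11.0000 19.0000] v=[-4.0000 -2.0000 4.0000]
Step 7: x=[5.0000 11.0000 19.0000] v=[2.0000 0.0000 0.0000]
Step 8: x=[7.0000 13.0000 17.0000] v=[4.0000 4.0000 -4.0000]
Max displacement = 2.0000

Answer: 2.0000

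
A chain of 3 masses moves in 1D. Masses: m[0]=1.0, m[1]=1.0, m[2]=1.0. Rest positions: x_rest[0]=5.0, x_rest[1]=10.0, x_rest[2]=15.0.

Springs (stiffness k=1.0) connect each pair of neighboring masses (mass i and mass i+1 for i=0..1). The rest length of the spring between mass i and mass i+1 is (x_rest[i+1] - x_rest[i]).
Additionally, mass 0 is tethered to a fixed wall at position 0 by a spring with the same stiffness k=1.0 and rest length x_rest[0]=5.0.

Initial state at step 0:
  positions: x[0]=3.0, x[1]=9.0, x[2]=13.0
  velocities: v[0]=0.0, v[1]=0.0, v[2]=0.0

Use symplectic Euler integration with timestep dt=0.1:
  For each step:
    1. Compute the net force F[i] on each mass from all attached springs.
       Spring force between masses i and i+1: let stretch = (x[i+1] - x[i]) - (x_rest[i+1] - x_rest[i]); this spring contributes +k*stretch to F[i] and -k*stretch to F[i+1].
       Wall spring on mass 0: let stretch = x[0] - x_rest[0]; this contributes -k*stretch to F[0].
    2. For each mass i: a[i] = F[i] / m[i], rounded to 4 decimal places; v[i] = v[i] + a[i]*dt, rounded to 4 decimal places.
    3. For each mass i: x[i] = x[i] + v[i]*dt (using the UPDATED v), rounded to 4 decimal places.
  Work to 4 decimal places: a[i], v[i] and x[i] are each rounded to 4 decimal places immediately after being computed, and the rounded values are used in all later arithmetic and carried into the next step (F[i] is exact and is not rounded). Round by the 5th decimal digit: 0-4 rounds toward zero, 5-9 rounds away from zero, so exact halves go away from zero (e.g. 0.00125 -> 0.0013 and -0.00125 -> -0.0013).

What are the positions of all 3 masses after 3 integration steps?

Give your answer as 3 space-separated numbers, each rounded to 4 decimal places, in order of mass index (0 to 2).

Step 0: x=[3.0000 9.0000 13.0000] v=[0.0000 0.0000 0.0000]
Step 1: x=[3.0300 8.9800 13.0100] v=[0.3000 -0.2000 0.1000]
Step 2: x=[3.0892 8.9408 13.0297] v=[0.5920 -0.3920 0.1970]
Step 3: x=[3.1760 8.8840 13.0585] v=[0.8682 -0.5683 0.2881]

Answer: 3.1760 8.8840 13.0585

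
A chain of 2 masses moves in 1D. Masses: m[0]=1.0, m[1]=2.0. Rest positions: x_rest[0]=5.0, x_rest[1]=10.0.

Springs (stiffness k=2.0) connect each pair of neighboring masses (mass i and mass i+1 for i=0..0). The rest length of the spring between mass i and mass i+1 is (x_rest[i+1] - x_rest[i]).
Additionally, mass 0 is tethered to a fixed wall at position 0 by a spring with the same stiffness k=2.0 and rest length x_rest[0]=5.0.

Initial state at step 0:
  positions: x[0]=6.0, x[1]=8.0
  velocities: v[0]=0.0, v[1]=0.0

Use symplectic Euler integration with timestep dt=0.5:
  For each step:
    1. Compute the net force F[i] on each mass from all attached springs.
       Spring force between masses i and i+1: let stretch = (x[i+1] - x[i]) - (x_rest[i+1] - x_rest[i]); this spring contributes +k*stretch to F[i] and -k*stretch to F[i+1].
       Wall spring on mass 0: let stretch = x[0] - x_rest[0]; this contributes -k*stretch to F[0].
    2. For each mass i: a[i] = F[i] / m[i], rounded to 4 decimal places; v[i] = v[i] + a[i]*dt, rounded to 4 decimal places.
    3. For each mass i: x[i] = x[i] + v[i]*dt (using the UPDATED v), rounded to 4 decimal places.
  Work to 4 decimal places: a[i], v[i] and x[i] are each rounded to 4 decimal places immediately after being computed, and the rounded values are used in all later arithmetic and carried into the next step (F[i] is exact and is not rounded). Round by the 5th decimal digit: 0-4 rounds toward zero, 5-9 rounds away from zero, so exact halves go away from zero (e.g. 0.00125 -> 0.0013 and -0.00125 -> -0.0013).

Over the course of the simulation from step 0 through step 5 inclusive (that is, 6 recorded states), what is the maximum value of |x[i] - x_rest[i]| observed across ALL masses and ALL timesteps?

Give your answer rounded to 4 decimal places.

Step 0: x=[6.0000 8.0000] v=[0.0000 0.0000]
Step 1: x=[4.0000 8.7500] v=[-4.0000 1.5000]
Step 2: x=[2.3750 9.5625] v=[-3.2500 1.6250]
Step 3: x=[3.1563 9.8282] v=[1.5625 0.5313]
Step 4: x=[5.6954 9.6759] v=[5.0781 -0.3047]
Step 5: x=[7.3770 9.7785] v=[3.3632 0.2051]
Max displacement = 2.6250

Answer: 2.6250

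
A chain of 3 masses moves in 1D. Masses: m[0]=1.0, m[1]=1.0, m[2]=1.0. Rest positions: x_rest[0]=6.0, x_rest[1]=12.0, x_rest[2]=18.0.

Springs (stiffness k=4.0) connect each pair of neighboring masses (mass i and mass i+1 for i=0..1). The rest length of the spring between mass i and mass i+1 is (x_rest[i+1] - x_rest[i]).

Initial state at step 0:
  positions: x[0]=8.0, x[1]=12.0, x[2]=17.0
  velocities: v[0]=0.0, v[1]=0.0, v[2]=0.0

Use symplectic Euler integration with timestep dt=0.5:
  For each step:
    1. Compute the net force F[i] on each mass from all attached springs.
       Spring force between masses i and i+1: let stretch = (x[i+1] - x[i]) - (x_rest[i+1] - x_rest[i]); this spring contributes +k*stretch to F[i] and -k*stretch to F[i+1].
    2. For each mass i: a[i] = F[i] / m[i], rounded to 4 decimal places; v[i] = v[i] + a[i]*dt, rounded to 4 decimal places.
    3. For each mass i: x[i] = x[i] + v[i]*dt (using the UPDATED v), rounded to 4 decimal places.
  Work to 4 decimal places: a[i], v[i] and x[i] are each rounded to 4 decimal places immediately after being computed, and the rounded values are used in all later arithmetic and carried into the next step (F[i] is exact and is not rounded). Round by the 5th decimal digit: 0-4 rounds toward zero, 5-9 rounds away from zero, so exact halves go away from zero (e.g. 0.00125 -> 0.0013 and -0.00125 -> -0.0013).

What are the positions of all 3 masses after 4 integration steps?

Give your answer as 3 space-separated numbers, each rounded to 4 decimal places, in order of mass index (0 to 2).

Answer: 6.0000 13.0000 18.0000

Derivation:
Step 0: x=[8.0000 12.0000 17.0000] v=[0.0000 0.0000 0.0000]
Step 1: x=[6.0000 13.0000 18.0000] v=[-4.0000 2.0000 2.0000]
Step 2: x=[5.0000 12.0000 20.0000] v=[-2.0000 -2.0000 4.0000]
Step 3: x=[5.0000 12.0000 20.0000] v=[0.0000 0.0000 0.0000]
Step 4: x=[6.0000 13.0000 18.0000] v=[2.0000 2.0000 -4.0000]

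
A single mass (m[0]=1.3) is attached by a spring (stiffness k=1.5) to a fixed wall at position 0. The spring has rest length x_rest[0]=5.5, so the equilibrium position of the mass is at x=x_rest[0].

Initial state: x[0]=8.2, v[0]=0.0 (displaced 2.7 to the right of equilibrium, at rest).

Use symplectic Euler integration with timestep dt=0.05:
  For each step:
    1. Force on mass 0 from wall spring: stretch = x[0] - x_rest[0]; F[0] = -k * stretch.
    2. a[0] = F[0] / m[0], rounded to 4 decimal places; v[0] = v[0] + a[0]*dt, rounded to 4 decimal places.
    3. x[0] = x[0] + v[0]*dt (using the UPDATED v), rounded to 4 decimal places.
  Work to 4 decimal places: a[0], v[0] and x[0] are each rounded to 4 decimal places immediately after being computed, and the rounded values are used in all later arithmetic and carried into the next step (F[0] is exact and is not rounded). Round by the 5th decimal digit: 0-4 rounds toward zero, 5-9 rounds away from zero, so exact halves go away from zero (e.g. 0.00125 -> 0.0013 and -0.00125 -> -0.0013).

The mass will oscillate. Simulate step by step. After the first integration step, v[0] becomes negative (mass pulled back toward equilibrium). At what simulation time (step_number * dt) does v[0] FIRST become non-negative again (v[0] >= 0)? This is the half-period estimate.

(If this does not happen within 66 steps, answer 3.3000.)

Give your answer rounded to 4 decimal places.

Answer: 2.9500

Derivation:
Step 0: x=[8.2000] v=[0.0000]
Step 1: x=[8.1922] v=[-0.1558]
Step 2: x=[8.1766] v=[-0.3111]
Step 3: x=[8.1533] v=[-0.4655]
Step 4: x=[8.1224] v=[-0.6186]
Step 5: x=[8.0839] v=[-0.7699]
Step 6: x=[8.0380] v=[-0.9190]
Step 7: x=[7.9847] v=[-1.0654]
Step 8: x=[7.9243] v=[-1.2088]
Step 9: x=[7.8569] v=[-1.3487]
Step 10: x=[7.7827] v=[-1.4847]
Step 11: x=[7.7019] v=[-1.6164]
Step 12: x=[7.6147] v=[-1.7434]
Step 13: x=[7.5214] v=[-1.8654]
Step 14: x=[7.4223] v=[-1.9820]
Step 15: x=[7.3177] v=[-2.0929]
Step 16: x=[7.2078] v=[-2.1978]
Step 17: x=[7.0930] v=[-2.2963]
Step 18: x=[6.9736] v=[-2.3882]
Step 19: x=[6.8499] v=[-2.4732]
Step 20: x=[6.7223] v=[-2.5511]
Step 21: x=[6.5912] v=[-2.6216]
Step 22: x=[6.4570] v=[-2.6846]
Step 23: x=[6.3200] v=[-2.7398]
Step 24: x=[6.1806] v=[-2.7871]
Step 25: x=[6.0393] v=[-2.8264]
Step 26: x=[5.8964] v=[-2.8575]
Step 27: x=[5.7524] v=[-2.8804]
Step 28: x=[5.6077] v=[-2.8950]
Step 29: x=[5.4626] v=[-2.9012]
Step 30: x=[5.3177] v=[-2.8990]
Step 31: x=[5.1733] v=[-2.8885]
Step 32: x=[5.0298] v=[-2.8697]
Step 33: x=[4.8877] v=[-2.8426]
Step 34: x=[4.7473] v=[-2.8073]
Step 35: x=[4.6091] v=[-2.7639]
Step 36: x=[4.4735] v=[-2.7125]
Step 37: x=[4.3408] v=[-2.6533]
Step 38: x=[4.2115] v=[-2.5864]
Step 39: x=[4.0859] v=[-2.5121]
Step 40: x=[3.9644] v=[-2.4305]
Step 41: x=[3.8473] v=[-2.3419]
Step 42: x=[3.7350] v=[-2.2466]
Step 43: x=[3.6278] v=[-2.1448]
Step 44: x=[3.5260] v=[-2.0368]
Step 45: x=[3.4299] v=[-1.9229]
Step 46: x=[3.3397] v=[-1.8035]
Step 47: x=[3.2558] v=[-1.6789]
Step 48: x=[3.1783] v=[-1.5494]
Step 49: x=[3.1075] v=[-1.4155]
Step 50: x=[3.0436] v=[-1.2775]
Step 51: x=[2.9868] v=[-1.1358]
Step 52: x=[2.9373] v=[-0.9908]
Step 53: x=[2.8952] v=[-0.8430]
Step 54: x=[2.8606] v=[-0.6927]
Step 55: x=[2.8336] v=[-0.5404]
Step 56: x=[2.8143] v=[-0.3866]
Step 57: x=[2.8027] v=[-0.2317]
Step 58: x=[2.7989] v=[-0.0761]
Step 59: x=[2.8029] v=[0.0797]
First v>=0 after going negative at step 59, time=2.9500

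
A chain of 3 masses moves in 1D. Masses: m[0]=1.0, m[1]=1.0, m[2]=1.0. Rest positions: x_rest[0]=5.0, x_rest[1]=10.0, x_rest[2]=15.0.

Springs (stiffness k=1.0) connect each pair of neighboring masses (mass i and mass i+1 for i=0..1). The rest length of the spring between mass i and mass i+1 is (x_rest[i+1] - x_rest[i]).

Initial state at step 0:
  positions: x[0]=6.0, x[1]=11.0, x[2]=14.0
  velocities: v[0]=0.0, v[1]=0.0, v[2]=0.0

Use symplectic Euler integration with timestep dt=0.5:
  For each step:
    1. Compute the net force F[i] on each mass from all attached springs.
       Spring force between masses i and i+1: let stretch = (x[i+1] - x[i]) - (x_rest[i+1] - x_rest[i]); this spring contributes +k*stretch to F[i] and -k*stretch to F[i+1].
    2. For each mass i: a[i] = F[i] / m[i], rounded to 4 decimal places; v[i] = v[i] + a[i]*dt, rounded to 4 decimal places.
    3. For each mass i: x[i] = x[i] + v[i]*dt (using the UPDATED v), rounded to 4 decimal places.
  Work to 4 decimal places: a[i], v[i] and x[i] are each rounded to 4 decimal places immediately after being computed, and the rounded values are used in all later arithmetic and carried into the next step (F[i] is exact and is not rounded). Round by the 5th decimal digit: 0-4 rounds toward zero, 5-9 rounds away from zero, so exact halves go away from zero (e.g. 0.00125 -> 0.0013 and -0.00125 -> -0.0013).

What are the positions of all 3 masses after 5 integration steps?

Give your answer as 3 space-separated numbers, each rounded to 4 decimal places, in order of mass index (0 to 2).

Answer: 4.2892 10.4904 16.2209

Derivation:
Step 0: x=[6.0000 11.0000 14.0000] v=[0.0000 0.0000 0.0000]
Step 1: x=[6.0000 10.5000 14.5000] v=[0.0000 -1.0000 1.0000]
Step 2: x=[5.8750 9.8750 15.2500] v=[-0.2500 -1.2500 1.5000]
Step 3: x=[5.5000 9.5938 15.9063] v=[-0.7500 -0.5625 1.3125]
Step 4: x=[4.8985 9.8673 16.2345] v=[-1.2031 0.5469 0.6563]
Step 5: x=[4.2892 10.4904 16.2209] v=[-1.2187 1.2461 -0.0273]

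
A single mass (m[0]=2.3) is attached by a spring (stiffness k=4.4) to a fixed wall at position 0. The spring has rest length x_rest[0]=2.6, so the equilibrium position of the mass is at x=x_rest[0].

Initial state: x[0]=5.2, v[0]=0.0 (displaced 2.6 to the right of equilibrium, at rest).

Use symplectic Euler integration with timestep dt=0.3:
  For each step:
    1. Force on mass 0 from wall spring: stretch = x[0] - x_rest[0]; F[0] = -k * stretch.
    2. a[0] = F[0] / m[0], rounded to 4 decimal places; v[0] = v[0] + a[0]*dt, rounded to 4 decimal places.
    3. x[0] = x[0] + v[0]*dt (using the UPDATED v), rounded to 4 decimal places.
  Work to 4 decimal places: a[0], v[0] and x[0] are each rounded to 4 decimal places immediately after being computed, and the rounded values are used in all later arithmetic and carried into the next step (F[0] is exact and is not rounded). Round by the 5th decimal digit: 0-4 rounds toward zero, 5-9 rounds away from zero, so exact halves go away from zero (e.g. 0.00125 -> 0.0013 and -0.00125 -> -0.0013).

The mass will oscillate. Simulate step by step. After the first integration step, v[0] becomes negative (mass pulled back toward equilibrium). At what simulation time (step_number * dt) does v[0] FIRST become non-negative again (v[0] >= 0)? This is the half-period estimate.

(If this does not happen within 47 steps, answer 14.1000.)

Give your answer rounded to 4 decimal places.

Answer: 2.4000

Derivation:
Step 0: x=[5.2000] v=[0.0000]
Step 1: x=[4.7523] v=[-1.4922]
Step 2: x=[3.9341] v=[-2.7274]
Step 3: x=[2.8862] v=[-3.4931]
Step 4: x=[1.7890] v=[-3.6574]
Step 5: x=[0.8314] v=[-3.1920]
Step 6: x=[0.1783] v=[-2.1770]
Step 7: x=[-0.0579] v=[-0.7872]
Step 8: x=[0.1636] v=[0.7382]
First v>=0 after going negative at step 8, time=2.4000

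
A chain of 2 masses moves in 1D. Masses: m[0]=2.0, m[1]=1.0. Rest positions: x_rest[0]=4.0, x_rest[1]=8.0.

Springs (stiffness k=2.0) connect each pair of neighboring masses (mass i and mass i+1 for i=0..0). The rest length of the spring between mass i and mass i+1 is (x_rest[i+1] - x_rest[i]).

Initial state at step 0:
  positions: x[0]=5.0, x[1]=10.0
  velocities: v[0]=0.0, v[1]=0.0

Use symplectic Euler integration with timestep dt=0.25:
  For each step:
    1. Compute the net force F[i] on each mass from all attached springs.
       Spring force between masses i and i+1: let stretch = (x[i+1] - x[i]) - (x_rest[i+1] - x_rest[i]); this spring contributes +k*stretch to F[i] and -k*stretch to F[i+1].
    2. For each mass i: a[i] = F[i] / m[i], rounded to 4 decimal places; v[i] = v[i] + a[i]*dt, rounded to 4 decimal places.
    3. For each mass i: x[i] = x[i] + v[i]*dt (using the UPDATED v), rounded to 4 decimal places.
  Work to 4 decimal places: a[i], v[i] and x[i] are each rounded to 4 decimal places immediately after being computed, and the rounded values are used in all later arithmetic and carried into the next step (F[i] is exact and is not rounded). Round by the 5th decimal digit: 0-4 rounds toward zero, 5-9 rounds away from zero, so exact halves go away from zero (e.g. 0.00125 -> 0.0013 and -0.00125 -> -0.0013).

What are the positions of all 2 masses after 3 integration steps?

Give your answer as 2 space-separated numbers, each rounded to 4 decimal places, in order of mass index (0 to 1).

Answer: 5.3186 9.3628

Derivation:
Step 0: x=[5.0000 10.0000] v=[0.0000 0.0000]
Step 1: x=[5.0625 9.8750] v=[0.2500 -0.5000]
Step 2: x=[5.1758 9.6484] v=[0.4531 -0.9063]
Step 3: x=[5.3186 9.3628] v=[0.5713 -1.1426]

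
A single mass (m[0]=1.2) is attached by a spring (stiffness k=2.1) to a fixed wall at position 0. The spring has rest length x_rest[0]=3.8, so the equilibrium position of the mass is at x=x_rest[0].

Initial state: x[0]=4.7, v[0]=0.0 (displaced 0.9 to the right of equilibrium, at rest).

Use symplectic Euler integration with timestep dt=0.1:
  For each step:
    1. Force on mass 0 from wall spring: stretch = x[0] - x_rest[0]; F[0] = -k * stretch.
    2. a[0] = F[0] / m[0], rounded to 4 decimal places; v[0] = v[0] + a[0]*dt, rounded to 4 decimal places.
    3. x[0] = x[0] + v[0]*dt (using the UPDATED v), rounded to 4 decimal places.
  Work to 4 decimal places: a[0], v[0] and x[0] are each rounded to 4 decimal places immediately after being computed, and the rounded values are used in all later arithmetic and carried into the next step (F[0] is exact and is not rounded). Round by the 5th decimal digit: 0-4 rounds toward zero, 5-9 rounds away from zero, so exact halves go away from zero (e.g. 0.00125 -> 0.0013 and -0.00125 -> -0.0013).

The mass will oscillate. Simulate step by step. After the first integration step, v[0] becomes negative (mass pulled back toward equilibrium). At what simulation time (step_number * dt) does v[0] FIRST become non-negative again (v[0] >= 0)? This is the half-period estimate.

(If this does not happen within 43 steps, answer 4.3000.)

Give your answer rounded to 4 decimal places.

Answer: 2.4000

Derivation:
Step 0: x=[4.7000] v=[0.0000]
Step 1: x=[4.6843] v=[-0.1575]
Step 2: x=[4.6531] v=[-0.3123]
Step 3: x=[4.6069] v=[-0.4616]
Step 4: x=[4.5466] v=[-0.6028]
Step 5: x=[4.4733] v=[-0.7335]
Step 6: x=[4.3882] v=[-0.8513]
Step 7: x=[4.2928] v=[-0.9542]
Step 8: x=[4.1888] v=[-1.0404]
Step 9: x=[4.0780] v=[-1.1084]
Step 10: x=[3.9623] v=[-1.1571]
Step 11: x=[3.8438] v=[-1.1855]
Step 12: x=[3.7245] v=[-1.1932]
Step 13: x=[3.6065] v=[-1.1800]
Step 14: x=[3.4919] v=[-1.1461]
Step 15: x=[3.3827] v=[-1.0922]
Step 16: x=[3.2808] v=[-1.0192]
Step 17: x=[3.1880] v=[-0.9283]
Step 18: x=[3.1059] v=[-0.8212]
Step 19: x=[3.0359] v=[-0.6997]
Step 20: x=[2.9793] v=[-0.5660]
Step 21: x=[2.9371] v=[-0.4224]
Step 22: x=[2.9100] v=[-0.2714]
Step 23: x=[2.8984] v=[-0.1157]
Step 24: x=[2.9026] v=[0.0421]
First v>=0 after going negative at step 24, time=2.4000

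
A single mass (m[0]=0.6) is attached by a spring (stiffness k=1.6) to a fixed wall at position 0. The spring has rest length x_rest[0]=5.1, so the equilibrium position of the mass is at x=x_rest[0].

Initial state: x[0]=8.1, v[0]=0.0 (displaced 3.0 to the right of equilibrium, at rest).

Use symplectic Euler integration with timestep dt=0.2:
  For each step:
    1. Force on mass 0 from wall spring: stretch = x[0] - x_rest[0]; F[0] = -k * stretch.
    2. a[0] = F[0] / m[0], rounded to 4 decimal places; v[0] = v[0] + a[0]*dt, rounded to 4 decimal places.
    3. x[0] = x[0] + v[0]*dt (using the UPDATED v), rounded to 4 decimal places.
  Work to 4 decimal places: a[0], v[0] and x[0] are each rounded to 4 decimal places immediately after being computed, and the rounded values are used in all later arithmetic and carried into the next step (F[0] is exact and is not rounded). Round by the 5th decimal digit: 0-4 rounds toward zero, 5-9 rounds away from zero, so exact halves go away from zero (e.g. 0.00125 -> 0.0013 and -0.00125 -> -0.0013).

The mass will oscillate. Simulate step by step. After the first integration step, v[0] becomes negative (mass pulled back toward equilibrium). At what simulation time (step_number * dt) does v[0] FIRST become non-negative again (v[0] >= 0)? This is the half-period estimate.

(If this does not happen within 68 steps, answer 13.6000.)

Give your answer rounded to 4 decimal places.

Answer: 2.0000

Derivation:
Step 0: x=[8.1000] v=[0.0000]
Step 1: x=[7.7800] v=[-1.6000]
Step 2: x=[7.1741] v=[-3.0293]
Step 3: x=[6.3470] v=[-4.1355]
Step 4: x=[5.3869] v=[-4.8006]
Step 5: x=[4.3962] v=[-4.9536]
Step 6: x=[3.4806] v=[-4.5782]
Step 7: x=[2.7377] v=[-3.7145]
Step 8: x=[2.2468] v=[-2.4546]
Step 9: x=[2.0602] v=[-0.9329]
Step 10: x=[2.1979] v=[0.6883]
First v>=0 after going negative at step 10, time=2.0000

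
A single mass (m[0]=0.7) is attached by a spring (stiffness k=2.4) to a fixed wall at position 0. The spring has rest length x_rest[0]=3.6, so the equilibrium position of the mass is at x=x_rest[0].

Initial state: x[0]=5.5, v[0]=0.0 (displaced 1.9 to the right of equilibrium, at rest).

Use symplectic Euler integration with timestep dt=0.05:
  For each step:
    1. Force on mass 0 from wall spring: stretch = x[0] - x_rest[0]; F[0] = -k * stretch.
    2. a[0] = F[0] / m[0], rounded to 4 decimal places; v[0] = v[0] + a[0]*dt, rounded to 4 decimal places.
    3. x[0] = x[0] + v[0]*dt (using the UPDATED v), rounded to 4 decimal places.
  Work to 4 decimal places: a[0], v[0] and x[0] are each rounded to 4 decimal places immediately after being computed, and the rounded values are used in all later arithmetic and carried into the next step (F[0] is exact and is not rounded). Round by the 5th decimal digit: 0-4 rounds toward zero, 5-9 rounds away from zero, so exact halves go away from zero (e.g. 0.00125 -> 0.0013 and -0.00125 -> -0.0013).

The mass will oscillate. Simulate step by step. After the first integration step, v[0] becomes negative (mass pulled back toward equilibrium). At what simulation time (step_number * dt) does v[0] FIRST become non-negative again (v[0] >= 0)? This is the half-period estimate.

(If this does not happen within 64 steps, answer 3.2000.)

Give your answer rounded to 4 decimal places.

Answer: 1.7000

Derivation:
Step 0: x=[5.5000] v=[0.0000]
Step 1: x=[5.4837] v=[-0.3257]
Step 2: x=[5.4513] v=[-0.6486]
Step 3: x=[5.4030] v=[-0.9660]
Step 4: x=[5.3392] v=[-1.2751]
Step 5: x=[5.2605] v=[-1.5733]
Step 6: x=[5.1676] v=[-1.8580]
Step 7: x=[5.0613] v=[-2.1267]
Step 8: x=[4.9424] v=[-2.3772]
Step 9: x=[4.8120] v=[-2.6073]
Step 10: x=[4.6712] v=[-2.8151]
Step 11: x=[4.5213] v=[-2.9987]
Step 12: x=[4.3635] v=[-3.1566]
Step 13: x=[4.1991] v=[-3.2875]
Step 14: x=[4.0296] v=[-3.3902]
Step 15: x=[3.8564] v=[-3.4638]
Step 16: x=[3.6810] v=[-3.5078]
Step 17: x=[3.5049] v=[-3.5217]
Step 18: x=[3.3296] v=[-3.5054]
Step 19: x=[3.1567] v=[-3.4590]
Step 20: x=[2.9876] v=[-3.3830]
Step 21: x=[2.8237] v=[-3.2780]
Step 22: x=[2.6665] v=[-3.1449]
Step 23: x=[2.5173] v=[-2.9849]
Step 24: x=[2.3773] v=[-2.7993]
Step 25: x=[2.2478] v=[-2.5897]
Step 26: x=[2.1299] v=[-2.3579]
Step 27: x=[2.0246] v=[-2.1059]
Step 28: x=[1.9328] v=[-1.8358]
Step 29: x=[1.8553] v=[-1.5500]
Step 30: x=[1.7928] v=[-1.2509]
Step 31: x=[1.7457] v=[-0.9411]
Step 32: x=[1.7145] v=[-0.6232]
Step 33: x=[1.6995] v=[-0.3000]
Step 34: x=[1.7008] v=[0.0258]
First v>=0 after going negative at step 34, time=1.7000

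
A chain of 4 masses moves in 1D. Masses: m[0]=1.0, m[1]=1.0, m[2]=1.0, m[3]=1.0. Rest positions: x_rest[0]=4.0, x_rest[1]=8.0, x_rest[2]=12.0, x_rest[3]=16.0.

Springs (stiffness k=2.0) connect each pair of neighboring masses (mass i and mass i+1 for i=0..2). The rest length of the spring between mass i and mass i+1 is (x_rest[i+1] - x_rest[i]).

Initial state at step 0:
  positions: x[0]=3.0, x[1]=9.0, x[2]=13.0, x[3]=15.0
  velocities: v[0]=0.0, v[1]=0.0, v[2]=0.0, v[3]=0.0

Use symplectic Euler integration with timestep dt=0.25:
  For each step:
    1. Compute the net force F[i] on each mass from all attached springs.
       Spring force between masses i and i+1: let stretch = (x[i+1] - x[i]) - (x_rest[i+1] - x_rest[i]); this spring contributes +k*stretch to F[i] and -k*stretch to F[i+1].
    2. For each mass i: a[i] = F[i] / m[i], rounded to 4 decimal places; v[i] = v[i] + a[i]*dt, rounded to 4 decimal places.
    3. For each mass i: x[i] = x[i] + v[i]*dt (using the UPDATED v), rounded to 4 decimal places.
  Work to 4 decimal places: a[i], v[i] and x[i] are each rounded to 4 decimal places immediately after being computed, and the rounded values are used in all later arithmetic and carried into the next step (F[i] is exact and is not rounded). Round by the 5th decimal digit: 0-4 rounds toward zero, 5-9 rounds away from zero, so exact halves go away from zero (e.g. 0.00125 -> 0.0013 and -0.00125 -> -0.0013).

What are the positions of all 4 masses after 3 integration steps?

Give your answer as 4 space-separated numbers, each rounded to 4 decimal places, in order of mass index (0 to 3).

Answer: 4.2031 7.7969 11.7969 16.2031

Derivation:
Step 0: x=[3.0000 9.0000 13.0000 15.0000] v=[0.0000 0.0000 0.0000 0.0000]
Step 1: x=[3.2500 8.7500 12.7500 15.2500] v=[1.0000 -1.0000 -1.0000 1.0000]
Step 2: x=[3.6875 8.3125 12.3125 15.6875] v=[1.7500 -1.7500 -1.7500 1.7500]
Step 3: x=[4.2031 7.7969 11.7969 16.2031] v=[2.0625 -2.0625 -2.0625 2.0625]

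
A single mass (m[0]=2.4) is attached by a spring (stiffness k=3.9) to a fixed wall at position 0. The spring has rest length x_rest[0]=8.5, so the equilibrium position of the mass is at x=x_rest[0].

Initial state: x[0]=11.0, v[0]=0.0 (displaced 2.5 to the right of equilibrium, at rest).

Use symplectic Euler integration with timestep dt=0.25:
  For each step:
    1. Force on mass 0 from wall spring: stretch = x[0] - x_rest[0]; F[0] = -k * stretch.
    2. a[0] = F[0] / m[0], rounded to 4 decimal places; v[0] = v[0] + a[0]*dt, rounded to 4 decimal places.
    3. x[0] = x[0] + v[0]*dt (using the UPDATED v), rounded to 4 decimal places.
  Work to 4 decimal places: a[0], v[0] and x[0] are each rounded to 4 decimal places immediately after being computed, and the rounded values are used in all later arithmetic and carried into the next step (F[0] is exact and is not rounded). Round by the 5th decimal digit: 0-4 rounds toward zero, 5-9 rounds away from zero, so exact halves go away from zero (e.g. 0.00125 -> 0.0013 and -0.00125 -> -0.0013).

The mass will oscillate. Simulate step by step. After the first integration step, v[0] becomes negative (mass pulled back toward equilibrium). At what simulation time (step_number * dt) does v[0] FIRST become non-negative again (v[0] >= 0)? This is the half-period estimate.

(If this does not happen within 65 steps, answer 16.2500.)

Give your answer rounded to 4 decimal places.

Step 0: x=[11.0000] v=[0.0000]
Step 1: x=[10.7461] v=[-1.0156]
Step 2: x=[10.2641] v=[-1.9281]
Step 3: x=[9.6029] v=[-2.6448]
Step 4: x=[8.8297] v=[-3.0929]
Step 5: x=[8.0230] v=[-3.2269]
Step 6: x=[7.2647] v=[-3.0331]
Step 7: x=[6.6319] v=[-2.5313]
Step 8: x=[6.1888] v=[-1.7724]
Step 9: x=[5.9804] v=[-0.8335]
Step 10: x=[6.0279] v=[0.1901]
First v>=0 after going negative at step 10, time=2.5000

Answer: 2.5000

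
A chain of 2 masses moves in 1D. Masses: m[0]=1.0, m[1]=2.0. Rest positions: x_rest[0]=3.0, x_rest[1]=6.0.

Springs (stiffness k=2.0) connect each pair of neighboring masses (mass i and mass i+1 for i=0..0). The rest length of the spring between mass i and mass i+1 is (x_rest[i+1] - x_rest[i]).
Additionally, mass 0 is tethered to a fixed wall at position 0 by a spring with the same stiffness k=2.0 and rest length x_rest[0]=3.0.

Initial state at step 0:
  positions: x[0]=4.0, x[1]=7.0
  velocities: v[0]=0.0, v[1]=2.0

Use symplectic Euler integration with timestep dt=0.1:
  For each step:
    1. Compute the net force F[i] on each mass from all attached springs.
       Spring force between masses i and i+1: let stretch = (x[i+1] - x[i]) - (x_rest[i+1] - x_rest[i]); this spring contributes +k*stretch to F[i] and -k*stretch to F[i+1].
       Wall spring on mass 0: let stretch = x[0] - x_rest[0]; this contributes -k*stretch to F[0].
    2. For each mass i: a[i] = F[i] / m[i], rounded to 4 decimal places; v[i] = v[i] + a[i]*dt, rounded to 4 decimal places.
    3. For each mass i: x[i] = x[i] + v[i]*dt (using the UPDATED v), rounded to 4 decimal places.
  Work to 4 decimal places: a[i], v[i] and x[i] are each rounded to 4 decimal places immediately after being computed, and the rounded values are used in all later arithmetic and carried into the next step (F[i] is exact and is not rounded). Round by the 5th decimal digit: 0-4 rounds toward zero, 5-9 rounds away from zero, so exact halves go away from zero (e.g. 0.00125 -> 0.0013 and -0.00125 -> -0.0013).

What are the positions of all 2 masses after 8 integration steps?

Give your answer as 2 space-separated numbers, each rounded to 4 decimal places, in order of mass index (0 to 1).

Step 0: x=[4.0000 7.0000] v=[0.0000 2.0000]
Step 1: x=[3.9800 7.2000] v=[-0.2000 2.0000]
Step 2: x=[3.9448 7.3978] v=[-0.3520 1.9780]
Step 3: x=[3.8998 7.5911] v=[-0.4504 1.9327]
Step 4: x=[3.8506 7.7775] v=[-0.4921 1.8636]
Step 5: x=[3.8029 7.9546] v=[-0.4768 1.7709]
Step 6: x=[3.7622 8.1202] v=[-0.4070 1.6557]
Step 7: x=[3.7334 8.2722] v=[-0.2878 1.5199]
Step 8: x=[3.7207 8.4088] v=[-0.1267 1.3660]

Answer: 3.7207 8.4088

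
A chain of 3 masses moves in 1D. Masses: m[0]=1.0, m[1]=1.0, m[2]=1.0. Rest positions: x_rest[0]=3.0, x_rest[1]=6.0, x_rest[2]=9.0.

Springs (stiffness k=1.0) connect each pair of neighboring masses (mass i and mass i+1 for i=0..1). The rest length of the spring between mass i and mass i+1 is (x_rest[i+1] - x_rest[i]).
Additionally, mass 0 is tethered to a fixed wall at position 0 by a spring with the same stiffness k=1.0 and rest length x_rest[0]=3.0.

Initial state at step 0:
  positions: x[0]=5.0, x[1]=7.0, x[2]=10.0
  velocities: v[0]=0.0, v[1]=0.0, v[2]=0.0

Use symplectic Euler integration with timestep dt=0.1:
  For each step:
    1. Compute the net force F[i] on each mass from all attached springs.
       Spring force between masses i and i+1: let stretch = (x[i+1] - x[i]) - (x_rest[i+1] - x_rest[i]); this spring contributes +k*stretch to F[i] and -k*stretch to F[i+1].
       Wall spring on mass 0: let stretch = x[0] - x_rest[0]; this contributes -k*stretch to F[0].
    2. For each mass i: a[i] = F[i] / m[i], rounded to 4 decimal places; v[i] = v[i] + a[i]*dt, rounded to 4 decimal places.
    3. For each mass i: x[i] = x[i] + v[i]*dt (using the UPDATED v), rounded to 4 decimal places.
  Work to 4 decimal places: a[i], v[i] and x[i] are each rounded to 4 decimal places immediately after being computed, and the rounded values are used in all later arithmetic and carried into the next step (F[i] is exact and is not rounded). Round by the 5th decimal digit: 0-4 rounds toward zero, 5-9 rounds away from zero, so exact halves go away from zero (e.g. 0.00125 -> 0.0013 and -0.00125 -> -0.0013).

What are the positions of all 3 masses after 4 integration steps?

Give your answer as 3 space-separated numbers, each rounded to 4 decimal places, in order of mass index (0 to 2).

Step 0: x=[5.0000 7.0000 10.0000] v=[0.0000 0.0000 0.0000]
Step 1: x=[4.9700 7.0100 10.0000] v=[-0.3000 0.1000 0.0000]
Step 2: x=[4.9107 7.0295 10.0001] v=[-0.5930 0.1950 0.0010]
Step 3: x=[4.8235 7.0575 10.0005] v=[-0.8722 0.2802 0.0039]
Step 4: x=[4.7104 7.0926 10.0015] v=[-1.1312 0.3511 0.0096]

Answer: 4.7104 7.0926 10.0015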